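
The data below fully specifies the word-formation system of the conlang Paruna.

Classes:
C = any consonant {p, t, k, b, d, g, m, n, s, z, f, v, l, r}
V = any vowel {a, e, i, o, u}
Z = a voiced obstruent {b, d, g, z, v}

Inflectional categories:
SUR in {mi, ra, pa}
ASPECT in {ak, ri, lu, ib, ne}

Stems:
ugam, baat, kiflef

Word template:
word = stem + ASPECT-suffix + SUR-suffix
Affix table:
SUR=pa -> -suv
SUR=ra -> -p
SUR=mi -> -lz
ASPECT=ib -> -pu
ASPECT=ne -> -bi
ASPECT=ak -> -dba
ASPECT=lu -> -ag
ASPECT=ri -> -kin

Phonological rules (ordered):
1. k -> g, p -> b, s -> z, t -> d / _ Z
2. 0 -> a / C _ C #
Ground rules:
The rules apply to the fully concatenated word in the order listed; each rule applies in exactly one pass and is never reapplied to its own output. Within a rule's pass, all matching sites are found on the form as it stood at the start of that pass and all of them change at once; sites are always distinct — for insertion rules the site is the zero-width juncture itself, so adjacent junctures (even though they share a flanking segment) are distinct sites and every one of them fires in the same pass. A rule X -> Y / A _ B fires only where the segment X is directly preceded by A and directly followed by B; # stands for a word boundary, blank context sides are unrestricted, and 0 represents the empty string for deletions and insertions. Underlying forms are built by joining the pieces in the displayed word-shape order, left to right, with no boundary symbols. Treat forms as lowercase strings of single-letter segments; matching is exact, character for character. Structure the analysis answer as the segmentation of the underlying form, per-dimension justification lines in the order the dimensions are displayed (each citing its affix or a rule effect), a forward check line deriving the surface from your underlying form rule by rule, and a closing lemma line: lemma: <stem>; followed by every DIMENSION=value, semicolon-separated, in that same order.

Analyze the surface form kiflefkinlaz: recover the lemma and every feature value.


underlying: kiflef-kin-lz
SUR=mi - signalled by the affix -lz
ASPECT=ri - signalled by the affix -kin
check: kiflefkinlz -> kiflefkinlz -> kiflefkinlaz
lemma: kiflef; SUR=mi; ASPECT=ri


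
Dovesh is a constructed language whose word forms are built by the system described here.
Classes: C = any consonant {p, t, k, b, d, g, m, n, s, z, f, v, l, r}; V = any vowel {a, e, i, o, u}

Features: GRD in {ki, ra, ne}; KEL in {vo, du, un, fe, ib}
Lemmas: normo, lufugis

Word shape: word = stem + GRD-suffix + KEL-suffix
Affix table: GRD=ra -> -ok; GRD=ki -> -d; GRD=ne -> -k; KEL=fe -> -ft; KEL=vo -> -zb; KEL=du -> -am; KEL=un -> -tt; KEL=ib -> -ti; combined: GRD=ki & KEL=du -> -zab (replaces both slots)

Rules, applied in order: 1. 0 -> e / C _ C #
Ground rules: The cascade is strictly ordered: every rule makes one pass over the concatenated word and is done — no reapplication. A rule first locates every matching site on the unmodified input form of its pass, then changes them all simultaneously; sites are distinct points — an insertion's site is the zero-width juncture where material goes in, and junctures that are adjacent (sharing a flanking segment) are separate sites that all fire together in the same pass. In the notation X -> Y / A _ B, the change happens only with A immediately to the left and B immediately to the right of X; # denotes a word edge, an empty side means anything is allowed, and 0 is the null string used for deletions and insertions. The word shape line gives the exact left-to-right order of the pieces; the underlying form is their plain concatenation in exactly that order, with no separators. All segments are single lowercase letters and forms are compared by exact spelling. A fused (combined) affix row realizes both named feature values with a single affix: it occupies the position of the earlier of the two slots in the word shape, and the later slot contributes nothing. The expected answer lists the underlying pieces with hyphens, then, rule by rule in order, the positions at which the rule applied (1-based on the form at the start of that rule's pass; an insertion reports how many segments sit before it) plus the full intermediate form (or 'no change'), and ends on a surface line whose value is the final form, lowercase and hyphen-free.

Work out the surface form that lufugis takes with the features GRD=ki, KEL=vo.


underlying: lufugis-d-zb
1. 0 -> e / C _ C #: inserts after position(s) 9: lufugisdzeb
surface: lufugisdzeb


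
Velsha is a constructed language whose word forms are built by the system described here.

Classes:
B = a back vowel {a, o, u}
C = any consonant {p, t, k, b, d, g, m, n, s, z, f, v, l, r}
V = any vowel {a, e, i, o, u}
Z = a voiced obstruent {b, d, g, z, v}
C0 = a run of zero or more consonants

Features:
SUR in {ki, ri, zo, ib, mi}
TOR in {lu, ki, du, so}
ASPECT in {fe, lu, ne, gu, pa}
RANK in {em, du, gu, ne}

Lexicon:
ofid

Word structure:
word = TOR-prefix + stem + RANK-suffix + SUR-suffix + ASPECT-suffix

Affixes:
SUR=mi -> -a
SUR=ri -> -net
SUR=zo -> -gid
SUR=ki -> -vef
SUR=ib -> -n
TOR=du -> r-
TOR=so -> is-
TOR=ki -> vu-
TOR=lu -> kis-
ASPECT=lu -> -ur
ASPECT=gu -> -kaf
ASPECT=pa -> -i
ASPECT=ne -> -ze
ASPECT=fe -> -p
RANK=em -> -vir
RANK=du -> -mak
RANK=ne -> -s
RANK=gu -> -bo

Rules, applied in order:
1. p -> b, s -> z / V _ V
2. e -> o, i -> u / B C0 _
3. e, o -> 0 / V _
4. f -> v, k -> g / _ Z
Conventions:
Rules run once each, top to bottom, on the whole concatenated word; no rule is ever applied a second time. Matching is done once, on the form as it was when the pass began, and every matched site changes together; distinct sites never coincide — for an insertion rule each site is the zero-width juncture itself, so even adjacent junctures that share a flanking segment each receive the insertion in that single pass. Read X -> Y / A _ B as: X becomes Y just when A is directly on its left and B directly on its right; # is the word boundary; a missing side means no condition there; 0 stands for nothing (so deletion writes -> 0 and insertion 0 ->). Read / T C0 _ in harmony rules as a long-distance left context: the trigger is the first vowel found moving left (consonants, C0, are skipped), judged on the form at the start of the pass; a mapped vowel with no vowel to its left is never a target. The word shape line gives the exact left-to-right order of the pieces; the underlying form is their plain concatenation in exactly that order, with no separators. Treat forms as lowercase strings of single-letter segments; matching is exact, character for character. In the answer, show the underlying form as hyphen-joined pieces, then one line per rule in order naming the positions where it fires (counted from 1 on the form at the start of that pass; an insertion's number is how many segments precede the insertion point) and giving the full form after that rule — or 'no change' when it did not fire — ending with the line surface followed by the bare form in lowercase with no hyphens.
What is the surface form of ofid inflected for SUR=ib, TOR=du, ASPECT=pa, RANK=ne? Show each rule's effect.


underlying: r-ofid-s-n-i
1. p -> b, s -> z / V _ V: no change
2. e -> o, i -> u / B C0 _: fires at position(s) 4: rofudsni
3. e, o -> 0 / V _: no change
4. f -> v, k -> g / _ Z: no change
surface: rofudsni


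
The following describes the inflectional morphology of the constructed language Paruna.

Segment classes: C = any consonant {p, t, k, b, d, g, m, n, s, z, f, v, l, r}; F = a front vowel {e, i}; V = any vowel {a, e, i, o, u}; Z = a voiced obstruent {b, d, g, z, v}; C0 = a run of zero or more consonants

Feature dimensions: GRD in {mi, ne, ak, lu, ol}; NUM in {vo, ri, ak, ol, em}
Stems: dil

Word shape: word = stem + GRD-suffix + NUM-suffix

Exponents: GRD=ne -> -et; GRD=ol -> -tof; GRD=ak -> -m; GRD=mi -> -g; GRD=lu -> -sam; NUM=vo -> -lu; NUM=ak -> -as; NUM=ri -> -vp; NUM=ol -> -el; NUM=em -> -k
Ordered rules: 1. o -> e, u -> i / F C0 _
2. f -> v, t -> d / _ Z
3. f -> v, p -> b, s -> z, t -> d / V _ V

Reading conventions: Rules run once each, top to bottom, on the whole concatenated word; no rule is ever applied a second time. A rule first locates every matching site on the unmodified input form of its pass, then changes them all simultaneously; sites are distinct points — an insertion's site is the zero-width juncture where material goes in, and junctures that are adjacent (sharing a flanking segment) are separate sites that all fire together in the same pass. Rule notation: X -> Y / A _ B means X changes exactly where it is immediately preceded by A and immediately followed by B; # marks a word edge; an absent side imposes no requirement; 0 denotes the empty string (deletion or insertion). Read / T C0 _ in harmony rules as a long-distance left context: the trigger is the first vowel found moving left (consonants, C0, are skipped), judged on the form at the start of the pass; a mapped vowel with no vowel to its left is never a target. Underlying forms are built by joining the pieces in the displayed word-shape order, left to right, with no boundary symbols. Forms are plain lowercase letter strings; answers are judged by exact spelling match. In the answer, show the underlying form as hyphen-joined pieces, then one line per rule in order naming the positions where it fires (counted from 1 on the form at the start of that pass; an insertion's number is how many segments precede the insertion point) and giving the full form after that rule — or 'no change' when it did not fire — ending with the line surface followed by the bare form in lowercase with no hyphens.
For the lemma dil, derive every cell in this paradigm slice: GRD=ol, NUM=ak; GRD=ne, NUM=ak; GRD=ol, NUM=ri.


cell GRD=ol, NUM=ak:
underlying: dil-tof-as
1. o -> e, u -> i / F C0 _: fires at position(s) 5: diltefas
2. f -> v, t -> d / _ Z: no change
3. f -> v, p -> b, s -> z, t -> d / V _ V: fires at position(s) 6: diltevas
surface: diltevas

cell GRD=ne, NUM=ak:
underlying: dil-et-as
1. o -> e, u -> i / F C0 _: no change
2. f -> v, t -> d / _ Z: no change
3. f -> v, p -> b, s -> z, t -> d / V _ V: fires at position(s) 5: diledas
surface: diledas

cell GRD=ol, NUM=ri:
underlying: dil-tof-vp
1. o -> e, u -> i / F C0 _: fires at position(s) 5: diltefvp
2. f -> v, t -> d / _ Z: fires at position(s) 6: diltevvp
3. f -> v, p -> b, s -> z, t -> d / V _ V: no change
surface: diltevvp


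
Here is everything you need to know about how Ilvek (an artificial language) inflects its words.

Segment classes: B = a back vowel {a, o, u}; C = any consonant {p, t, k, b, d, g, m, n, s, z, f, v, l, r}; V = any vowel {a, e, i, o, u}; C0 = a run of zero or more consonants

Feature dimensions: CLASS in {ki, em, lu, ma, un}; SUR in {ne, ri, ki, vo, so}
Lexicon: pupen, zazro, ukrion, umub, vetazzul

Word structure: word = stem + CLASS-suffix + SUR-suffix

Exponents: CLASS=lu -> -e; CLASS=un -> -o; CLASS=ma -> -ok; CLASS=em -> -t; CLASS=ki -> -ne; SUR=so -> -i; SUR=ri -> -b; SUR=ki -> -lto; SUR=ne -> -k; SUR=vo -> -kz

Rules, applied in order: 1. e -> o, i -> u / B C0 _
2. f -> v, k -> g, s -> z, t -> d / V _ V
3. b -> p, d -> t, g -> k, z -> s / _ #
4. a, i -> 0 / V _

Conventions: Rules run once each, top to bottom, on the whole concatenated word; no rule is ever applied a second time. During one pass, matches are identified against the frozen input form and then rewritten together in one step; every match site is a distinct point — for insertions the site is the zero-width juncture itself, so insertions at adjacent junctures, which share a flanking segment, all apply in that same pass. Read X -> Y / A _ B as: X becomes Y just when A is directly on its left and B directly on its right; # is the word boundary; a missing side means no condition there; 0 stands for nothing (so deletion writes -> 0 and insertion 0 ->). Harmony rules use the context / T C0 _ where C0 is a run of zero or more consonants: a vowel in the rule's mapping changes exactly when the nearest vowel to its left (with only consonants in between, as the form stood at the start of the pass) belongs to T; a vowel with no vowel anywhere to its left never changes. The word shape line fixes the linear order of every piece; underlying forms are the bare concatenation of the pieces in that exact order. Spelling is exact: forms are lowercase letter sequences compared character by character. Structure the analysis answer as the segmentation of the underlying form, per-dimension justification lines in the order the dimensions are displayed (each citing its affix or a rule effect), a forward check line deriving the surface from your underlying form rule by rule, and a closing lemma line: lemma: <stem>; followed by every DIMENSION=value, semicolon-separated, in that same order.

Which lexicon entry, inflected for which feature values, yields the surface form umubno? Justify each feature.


underlying: umub-ne-i
CLASS=ki - signalled by the affix -ne
SUR=so - signalled by the affix -i
check: umubnei -> umubnoi -> umubnoi -> umubnoi -> umubno
lemma: umub; CLASS=ki; SUR=so


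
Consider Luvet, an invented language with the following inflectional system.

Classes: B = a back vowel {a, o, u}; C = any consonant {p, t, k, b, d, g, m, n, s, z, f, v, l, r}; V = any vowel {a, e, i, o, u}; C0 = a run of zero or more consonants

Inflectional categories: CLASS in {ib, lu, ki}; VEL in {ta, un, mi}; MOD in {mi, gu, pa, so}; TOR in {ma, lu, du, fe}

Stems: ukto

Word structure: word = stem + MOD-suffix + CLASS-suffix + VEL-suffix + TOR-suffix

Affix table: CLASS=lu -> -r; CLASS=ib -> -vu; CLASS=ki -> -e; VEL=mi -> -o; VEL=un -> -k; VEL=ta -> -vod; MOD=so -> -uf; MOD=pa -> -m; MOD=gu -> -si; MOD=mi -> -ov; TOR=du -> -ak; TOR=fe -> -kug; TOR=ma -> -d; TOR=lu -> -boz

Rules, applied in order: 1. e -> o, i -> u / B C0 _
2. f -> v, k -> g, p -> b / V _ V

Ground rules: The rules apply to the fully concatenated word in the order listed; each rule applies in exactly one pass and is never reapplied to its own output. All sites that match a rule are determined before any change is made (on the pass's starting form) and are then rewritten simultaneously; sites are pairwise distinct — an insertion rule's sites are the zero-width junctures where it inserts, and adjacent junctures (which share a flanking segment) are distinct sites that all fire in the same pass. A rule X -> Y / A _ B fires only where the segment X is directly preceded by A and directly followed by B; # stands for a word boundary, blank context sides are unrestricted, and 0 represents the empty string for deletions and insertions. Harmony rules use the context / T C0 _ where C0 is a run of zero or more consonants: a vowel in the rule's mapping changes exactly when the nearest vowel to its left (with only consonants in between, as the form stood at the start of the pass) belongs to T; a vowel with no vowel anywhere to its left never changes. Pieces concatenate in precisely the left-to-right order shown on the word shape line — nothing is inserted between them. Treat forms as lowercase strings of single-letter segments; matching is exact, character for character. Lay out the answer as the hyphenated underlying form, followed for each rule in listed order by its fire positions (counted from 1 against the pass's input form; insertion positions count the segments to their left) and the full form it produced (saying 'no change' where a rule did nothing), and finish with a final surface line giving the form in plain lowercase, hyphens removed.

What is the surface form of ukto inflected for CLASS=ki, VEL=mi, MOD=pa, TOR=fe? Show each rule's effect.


underlying: ukto-m-e-o-kug
1. e -> o, i -> u / B C0 _: fires at position(s) 6: uktomookug
2. f -> v, k -> g, p -> b / V _ V: fires at position(s) 8: uktomoogug
surface: uktomoogug


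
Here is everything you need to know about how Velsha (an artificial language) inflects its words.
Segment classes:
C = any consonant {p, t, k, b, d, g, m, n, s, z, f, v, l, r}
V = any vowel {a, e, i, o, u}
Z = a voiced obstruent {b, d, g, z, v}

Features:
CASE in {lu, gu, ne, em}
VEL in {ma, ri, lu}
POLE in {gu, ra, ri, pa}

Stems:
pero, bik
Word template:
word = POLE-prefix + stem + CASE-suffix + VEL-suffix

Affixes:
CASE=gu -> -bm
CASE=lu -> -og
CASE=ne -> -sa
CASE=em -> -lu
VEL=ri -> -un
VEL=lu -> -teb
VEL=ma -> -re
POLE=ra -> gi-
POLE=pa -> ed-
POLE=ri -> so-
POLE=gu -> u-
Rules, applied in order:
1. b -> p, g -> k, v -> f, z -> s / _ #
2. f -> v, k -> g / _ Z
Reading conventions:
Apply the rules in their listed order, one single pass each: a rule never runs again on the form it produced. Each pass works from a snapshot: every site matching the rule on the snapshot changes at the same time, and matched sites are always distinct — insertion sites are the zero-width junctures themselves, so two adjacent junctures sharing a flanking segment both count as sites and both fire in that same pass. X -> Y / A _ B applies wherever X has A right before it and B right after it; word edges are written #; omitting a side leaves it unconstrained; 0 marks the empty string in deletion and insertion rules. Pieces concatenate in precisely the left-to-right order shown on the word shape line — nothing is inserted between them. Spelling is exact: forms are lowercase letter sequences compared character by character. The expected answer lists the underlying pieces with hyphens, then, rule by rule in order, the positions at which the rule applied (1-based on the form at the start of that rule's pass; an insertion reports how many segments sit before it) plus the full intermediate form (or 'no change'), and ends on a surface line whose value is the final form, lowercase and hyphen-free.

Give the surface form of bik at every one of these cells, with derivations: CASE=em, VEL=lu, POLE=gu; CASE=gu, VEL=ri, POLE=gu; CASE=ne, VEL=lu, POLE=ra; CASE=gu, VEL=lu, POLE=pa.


cell CASE=em, VEL=lu, POLE=gu:
underlying: u-bik-lu-teb
1. b -> p, g -> k, v -> f, z -> s / _ #: fires at position(s) 9: ubiklutep
2. f -> v, k -> g / _ Z: no change
surface: ubiklutep

cell CASE=gu, VEL=ri, POLE=gu:
underlying: u-bik-bm-un
1. b -> p, g -> k, v -> f, z -> s / _ #: no change
2. f -> v, k -> g / _ Z: fires at position(s) 4: ubigbmun
surface: ubigbmun

cell CASE=ne, VEL=lu, POLE=ra:
underlying: gi-bik-sa-teb
1. b -> p, g -> k, v -> f, z -> s / _ #: fires at position(s) 10: gibiksatep
2. f -> v, k -> g / _ Z: no change
surface: gibiksatep

cell CASE=gu, VEL=lu, POLE=pa:
underlying: ed-bik-bm-teb
1. b -> p, g -> k, v -> f, z -> s / _ #: fires at position(s) 10: edbikbmtep
2. f -> v, k -> g / _ Z: fires at position(s) 5: edbigbmtep
surface: edbigbmtep


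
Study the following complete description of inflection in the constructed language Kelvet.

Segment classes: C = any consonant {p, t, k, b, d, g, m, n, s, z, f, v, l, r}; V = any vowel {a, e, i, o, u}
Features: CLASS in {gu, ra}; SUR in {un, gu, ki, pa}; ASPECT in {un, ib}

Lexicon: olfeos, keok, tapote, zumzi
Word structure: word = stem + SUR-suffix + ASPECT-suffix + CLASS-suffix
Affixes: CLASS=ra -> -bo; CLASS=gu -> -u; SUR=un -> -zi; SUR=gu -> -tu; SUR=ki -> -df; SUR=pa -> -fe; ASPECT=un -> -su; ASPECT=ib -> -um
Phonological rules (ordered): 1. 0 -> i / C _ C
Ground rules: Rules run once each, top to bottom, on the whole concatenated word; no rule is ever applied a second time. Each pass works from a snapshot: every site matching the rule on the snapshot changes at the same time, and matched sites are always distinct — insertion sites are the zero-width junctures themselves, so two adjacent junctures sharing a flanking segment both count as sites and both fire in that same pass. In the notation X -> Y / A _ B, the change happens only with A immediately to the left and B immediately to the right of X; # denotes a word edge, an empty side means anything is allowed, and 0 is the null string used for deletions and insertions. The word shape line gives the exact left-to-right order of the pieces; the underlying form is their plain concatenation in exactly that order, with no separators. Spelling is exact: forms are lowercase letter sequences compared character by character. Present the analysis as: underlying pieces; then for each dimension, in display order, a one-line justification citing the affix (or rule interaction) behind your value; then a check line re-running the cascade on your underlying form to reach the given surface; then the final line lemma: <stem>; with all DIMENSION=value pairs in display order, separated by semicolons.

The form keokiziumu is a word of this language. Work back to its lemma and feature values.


underlying: keok-zi-um-u
CLASS=gu - signalled by the affix -u
SUR=un - signalled by the affix -zi
ASPECT=ib - signalled by the affix -um
check: keokziumu -> keokiziumu
lemma: keok; CLASS=gu; SUR=un; ASPECT=ib


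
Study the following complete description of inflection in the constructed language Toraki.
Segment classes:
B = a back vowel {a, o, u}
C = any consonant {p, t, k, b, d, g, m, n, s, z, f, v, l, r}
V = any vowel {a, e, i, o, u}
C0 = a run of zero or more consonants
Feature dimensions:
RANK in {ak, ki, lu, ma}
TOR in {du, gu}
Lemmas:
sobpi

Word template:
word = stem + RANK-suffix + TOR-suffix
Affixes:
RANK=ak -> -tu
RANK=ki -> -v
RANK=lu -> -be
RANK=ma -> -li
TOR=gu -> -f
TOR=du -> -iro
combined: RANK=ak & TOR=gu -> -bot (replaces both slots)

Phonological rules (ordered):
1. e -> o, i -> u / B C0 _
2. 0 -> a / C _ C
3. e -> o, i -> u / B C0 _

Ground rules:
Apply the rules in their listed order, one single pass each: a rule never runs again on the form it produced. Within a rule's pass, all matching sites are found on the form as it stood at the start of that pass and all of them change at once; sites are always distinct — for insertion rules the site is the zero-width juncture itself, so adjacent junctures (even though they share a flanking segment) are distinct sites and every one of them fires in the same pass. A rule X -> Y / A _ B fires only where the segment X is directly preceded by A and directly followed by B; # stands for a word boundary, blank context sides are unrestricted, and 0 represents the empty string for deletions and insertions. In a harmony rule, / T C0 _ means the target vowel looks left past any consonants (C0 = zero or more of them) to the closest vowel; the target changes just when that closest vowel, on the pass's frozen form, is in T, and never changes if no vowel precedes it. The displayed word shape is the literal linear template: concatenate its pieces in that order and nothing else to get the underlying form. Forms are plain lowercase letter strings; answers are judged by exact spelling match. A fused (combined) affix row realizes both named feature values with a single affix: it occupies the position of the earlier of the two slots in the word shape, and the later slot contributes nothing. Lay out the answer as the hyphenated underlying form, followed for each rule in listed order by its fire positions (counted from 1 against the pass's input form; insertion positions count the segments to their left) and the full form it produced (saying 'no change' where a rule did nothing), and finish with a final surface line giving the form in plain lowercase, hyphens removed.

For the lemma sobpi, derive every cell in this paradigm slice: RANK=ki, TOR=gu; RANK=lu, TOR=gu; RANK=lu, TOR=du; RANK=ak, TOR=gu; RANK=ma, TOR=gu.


cell RANK=ki, TOR=gu:
underlying: sobpi-v-f
1. e -> o, i -> u / B C0 _: fires at position(s) 5: sobpuvf
2. 0 -> a / C _ C: inserts after position(s) 3, 6: sobapuvaf
3. e -> o, i -> u / B C0 _: no change
surface: sobapuvaf

cell RANK=lu, TOR=gu:
underlying: sobpi-be-f
1. e -> o, i -> u / B C0 _: fires at position(s) 5: sobpubef
2. 0 -> a / C _ C: inserts after position(s) 3: sobapubef
3. e -> o, i -> u / B C0 _: fires at position(s) 8: sobapubof
surface: sobapubof

cell RANK=lu, TOR=du:
underlying: sobpi-be-iro
1. e -> o, i -> u / B C0 _: fires at position(s) 5: sobpubeiro
2. 0 -> a / C _ C: inserts after position(s) 3: sobapubeiro
3. e -> o, i -> u / B C0 _: fires at position(s) 8: sobapuboiro
surface: sobapuboiro

cell RANK=ak, TOR=gu:
underlying: sobpi-bot
1. e -> o, i -> u / B C0 _: fires at position(s) 5: sobpubot
2. 0 -> a / C _ C: inserts after position(s) 3: sobapubot
3. e -> o, i -> u / B C0 _: no change
surface: sobapubot

cell RANK=ma, TOR=gu:
underlying: sobpi-li-f
1. e -> o, i -> u / B C0 _: fires at position(s) 5: sobpulif
2. 0 -> a / C _ C: inserts after position(s) 3: sobapulif
3. e -> o, i -> u / B C0 _: fires at position(s) 8: sobapuluf
surface: sobapuluf


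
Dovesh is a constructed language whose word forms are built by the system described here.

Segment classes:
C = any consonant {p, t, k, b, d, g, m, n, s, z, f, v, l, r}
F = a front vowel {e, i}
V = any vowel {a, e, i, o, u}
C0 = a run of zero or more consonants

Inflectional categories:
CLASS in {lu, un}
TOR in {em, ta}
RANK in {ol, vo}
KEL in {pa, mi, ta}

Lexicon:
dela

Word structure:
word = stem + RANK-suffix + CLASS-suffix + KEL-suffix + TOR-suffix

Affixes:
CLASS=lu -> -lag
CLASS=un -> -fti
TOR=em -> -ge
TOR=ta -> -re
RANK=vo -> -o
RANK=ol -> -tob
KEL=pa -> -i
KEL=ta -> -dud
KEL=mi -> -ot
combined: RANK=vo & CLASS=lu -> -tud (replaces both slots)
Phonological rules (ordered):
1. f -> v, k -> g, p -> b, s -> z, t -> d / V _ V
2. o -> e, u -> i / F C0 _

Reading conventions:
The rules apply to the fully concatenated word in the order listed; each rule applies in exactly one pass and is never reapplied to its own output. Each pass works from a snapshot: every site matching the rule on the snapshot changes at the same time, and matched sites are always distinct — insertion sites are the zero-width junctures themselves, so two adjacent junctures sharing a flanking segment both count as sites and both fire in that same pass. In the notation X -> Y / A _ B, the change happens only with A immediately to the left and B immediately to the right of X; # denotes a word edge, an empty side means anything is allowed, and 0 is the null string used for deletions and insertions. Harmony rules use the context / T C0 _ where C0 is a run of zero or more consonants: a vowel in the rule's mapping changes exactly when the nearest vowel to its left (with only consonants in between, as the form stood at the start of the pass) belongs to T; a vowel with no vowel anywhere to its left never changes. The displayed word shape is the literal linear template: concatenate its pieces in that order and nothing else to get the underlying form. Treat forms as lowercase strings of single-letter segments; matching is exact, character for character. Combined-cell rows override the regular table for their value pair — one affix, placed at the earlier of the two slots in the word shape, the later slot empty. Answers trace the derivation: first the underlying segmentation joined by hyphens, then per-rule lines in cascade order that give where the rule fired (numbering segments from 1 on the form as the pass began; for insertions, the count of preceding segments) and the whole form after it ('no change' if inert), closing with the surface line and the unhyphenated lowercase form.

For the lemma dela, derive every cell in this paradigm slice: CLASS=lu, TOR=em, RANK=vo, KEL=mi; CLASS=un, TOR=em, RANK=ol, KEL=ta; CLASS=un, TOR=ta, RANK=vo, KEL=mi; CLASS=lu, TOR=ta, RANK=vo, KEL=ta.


cell CLASS=lu, TOR=em, RANK=vo, KEL=mi:
underlying: dela-tud-ot-ge
1. f -> v, k -> g, p -> b, s -> z, t -> d / V _ V: fires at position(s) 5: deladudotge
2. o -> e, u -> i / F C0 _: no change
surface: deladudotge

cell CLASS=un, TOR=em, RANK=ol, KEL=ta:
underlying: dela-tob-fti-dud-ge
1. f -> v, k -> g, p -> b, s -> z, t -> d / V _ V: fires at position(s) 5: deladobftidudge
2. o -> e, u -> i / F C0 _: fires at position(s) 12: deladobftididge
surface: deladobftididge

cell CLASS=un, TOR=ta, RANK=vo, KEL=mi:
underlying: dela-o-fti-ot-re
1. f -> v, k -> g, p -> b, s -> z, t -> d / V _ V: no change
2. o -> e, u -> i / F C0 _: fires at position(s) 9: delaoftietre
surface: delaoftietre

cell CLASS=lu, TOR=ta, RANK=vo, KEL=ta:
underlying: dela-tud-dud-re
1. f -> v, k -> g, p -> b, s -> z, t -> d / V _ V: fires at position(s) 5: deladuddudre
2. o -> e, u -> i / F C0 _: no change
surface: deladuddudre


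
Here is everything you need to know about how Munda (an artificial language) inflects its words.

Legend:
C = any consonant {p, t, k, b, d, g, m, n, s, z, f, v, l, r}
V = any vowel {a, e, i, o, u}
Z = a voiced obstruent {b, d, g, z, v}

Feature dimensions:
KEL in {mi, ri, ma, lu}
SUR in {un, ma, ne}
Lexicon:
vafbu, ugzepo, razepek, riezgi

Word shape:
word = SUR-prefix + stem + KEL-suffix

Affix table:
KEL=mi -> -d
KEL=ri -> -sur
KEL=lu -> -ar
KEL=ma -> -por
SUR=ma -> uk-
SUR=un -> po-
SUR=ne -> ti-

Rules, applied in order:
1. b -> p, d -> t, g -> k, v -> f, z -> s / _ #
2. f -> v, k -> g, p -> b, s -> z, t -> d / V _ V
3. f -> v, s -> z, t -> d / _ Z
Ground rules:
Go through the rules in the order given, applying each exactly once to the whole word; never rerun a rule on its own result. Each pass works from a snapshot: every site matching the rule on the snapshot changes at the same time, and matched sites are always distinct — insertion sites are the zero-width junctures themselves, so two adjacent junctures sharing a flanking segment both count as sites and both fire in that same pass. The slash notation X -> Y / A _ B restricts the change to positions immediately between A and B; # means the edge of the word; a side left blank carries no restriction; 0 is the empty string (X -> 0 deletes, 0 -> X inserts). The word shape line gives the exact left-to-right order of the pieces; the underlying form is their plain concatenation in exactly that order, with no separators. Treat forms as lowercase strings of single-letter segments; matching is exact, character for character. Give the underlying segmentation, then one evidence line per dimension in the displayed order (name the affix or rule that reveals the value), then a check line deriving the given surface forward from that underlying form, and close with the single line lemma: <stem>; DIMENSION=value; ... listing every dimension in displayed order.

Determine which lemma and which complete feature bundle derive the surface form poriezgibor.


underlying: po-riezgi-por
KEL=ma - signalled by the affix -por
SUR=un - signalled by the affix po-
check: poriezgipor -> poriezgipor -> poriezgibor -> poriezgibor
lemma: riezgi; KEL=ma; SUR=un


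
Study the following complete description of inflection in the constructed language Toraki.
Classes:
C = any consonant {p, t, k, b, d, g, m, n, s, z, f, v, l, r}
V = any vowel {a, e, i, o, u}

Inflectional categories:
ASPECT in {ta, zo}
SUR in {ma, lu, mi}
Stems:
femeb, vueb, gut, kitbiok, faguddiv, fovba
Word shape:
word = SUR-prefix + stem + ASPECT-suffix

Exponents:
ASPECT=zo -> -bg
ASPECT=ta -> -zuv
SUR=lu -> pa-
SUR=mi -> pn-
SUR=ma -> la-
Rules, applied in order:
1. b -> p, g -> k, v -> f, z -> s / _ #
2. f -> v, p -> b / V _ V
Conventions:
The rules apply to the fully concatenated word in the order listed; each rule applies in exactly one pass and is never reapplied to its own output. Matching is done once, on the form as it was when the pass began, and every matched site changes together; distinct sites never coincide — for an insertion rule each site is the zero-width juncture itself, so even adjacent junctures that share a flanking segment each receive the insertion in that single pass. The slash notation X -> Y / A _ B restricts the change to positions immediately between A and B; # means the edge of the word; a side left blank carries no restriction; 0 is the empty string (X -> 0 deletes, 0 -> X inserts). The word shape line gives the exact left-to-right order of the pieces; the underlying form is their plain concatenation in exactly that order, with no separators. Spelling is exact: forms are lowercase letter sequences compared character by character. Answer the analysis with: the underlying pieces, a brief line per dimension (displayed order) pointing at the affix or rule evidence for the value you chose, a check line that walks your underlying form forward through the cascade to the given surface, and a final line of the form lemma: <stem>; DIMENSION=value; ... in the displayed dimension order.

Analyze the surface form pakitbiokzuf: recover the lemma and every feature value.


underlying: pa-kitbiok-zuv
ASPECT=ta - signalled by the affix -zuv
SUR=lu - signalled by the affix pa-
check: pakitbiokzuv -> pakitbiokzuf -> pakitbiokzuf
lemma: kitbiok; ASPECT=ta; SUR=lu


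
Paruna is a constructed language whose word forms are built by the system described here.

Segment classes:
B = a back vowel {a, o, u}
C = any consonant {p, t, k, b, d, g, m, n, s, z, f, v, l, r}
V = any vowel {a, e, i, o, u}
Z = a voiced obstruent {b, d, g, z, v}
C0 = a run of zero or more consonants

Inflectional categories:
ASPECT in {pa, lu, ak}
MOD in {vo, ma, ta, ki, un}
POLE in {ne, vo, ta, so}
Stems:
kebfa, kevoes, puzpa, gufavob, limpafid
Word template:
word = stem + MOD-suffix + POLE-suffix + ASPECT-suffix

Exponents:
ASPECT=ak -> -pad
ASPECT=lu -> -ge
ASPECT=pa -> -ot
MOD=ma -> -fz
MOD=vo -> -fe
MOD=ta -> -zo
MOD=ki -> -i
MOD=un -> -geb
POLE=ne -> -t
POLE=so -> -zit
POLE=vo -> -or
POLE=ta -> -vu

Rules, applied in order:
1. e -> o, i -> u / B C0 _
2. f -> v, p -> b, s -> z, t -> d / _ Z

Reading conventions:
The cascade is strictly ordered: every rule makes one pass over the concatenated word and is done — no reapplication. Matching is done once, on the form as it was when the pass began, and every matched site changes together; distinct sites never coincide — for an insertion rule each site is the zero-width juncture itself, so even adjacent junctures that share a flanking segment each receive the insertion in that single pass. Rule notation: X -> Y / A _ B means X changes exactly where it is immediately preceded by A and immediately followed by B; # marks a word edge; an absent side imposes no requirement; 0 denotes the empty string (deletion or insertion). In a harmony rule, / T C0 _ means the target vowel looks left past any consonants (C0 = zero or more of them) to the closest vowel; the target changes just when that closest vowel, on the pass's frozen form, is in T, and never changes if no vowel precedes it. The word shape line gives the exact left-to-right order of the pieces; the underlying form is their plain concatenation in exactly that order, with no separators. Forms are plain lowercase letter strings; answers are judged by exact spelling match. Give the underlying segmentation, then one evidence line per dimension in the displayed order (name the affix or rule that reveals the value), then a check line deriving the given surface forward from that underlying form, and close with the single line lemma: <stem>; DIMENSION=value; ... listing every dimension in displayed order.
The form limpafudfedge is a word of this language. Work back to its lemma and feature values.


underlying: limpafid-fe-t-ge
ASPECT=lu - signalled by the affix -ge
MOD=vo - signalled by the affix -fe
POLE=ne - signalled by the affix -t
check: limpafidfetge -> limpafudfetge -> limpafudfedge
lemma: limpafid; ASPECT=lu; MOD=vo; POLE=ne


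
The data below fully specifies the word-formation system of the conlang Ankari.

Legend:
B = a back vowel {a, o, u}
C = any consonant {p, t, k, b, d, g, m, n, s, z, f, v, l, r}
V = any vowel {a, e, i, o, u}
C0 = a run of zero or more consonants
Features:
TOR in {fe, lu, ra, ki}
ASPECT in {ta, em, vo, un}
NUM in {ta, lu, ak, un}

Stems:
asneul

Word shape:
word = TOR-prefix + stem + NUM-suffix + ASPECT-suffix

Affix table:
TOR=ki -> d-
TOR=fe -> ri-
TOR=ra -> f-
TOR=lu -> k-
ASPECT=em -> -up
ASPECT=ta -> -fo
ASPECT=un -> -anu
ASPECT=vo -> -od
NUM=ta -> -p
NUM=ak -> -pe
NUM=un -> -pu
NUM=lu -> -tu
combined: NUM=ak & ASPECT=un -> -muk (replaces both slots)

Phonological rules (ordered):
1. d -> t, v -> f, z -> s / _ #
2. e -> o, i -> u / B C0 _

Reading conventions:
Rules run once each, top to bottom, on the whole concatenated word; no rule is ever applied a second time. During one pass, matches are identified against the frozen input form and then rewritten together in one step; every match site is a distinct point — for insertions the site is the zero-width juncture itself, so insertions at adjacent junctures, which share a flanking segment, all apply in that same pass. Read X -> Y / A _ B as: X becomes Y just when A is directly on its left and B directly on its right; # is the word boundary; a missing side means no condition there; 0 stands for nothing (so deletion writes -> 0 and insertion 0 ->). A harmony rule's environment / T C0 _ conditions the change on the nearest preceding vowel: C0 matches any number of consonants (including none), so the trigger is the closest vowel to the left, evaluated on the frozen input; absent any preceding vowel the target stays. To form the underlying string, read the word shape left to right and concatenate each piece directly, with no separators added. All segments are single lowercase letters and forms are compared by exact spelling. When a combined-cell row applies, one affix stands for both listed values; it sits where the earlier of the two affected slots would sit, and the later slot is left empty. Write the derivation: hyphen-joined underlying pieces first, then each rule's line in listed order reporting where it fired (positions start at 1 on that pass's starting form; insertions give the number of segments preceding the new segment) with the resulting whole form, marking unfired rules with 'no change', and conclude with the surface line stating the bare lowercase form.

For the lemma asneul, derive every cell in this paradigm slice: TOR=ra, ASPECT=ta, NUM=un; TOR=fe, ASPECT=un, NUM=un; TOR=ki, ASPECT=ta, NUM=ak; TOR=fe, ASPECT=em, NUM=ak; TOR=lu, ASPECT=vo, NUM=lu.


cell TOR=ra, ASPECT=ta, NUM=un:
underlying: f-asneul-pu-fo
1. d -> t, v -> f, z -> s / _ #: no change
2. e -> o, i -> u / B C0 _: fires at position(s) 5: fasnoulpufo
surface: fasnoulpufo

cell TOR=fe, ASPECT=un, NUM=un:
underlying: ri-asneul-pu-anu
1. d -> t, v -> f, z -> s / _ #: no change
2. e -> o, i -> u / B C0 _: fires at position(s) 6: riasnoulpuanu
surface: riasnoulpuanu

cell TOR=ki, ASPECT=ta, NUM=ak:
underlying: d-asneul-pe-fo
1. d -> t, v -> f, z -> s / _ #: no change
2. e -> o, i -> u / B C0 _: fires at position(s) 5, 9: dasnoulpofo
surface: dasnoulpofo

cell TOR=fe, ASPECT=em, NUM=ak:
underlying: ri-asneul-pe-up
1. d -> t, v -> f, z -> s / _ #: no change
2. e -> o, i -> u / B C0 _: fires at position(s) 6, 10: riasnoulpoup
surface: riasnoulpoup

cell TOR=lu, ASPECT=vo, NUM=lu:
underlying: k-asneul-tu-od
1. d -> t, v -> f, z -> s / _ #: fires at position(s) 11: kasneultuot
2. e -> o, i -> u / B C0 _: fires at position(s) 5: kasnoultuot
surface: kasnoultuot


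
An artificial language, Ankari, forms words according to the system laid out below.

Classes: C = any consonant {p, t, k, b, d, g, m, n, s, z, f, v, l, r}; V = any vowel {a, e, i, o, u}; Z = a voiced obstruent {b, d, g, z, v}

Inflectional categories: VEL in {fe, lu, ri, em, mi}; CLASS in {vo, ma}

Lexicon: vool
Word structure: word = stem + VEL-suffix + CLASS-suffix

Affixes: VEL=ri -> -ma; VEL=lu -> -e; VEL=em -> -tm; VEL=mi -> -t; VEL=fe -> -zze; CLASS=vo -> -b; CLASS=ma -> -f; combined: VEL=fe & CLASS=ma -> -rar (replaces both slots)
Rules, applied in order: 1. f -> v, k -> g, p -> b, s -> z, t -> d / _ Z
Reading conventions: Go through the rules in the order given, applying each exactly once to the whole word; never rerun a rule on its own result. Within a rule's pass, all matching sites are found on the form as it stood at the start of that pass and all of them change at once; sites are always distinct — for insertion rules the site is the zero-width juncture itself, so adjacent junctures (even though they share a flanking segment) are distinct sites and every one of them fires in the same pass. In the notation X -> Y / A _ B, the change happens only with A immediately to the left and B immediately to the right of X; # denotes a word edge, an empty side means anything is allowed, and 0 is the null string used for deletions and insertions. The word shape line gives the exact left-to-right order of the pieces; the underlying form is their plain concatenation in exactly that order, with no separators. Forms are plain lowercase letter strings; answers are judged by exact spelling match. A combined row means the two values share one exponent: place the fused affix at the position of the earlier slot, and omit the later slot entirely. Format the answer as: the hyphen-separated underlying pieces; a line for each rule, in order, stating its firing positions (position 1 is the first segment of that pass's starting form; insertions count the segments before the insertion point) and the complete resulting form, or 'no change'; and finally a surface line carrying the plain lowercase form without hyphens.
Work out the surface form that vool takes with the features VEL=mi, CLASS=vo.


underlying: vool-t-b
1. f -> v, k -> g, p -> b, s -> z, t -> d / _ Z: fires at position(s) 5: vooldb
surface: vooldb
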